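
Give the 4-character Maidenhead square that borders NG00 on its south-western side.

MF99

Longitude square 0; −1 → -1, wraps to 9, carry into field.
Longitude field N = 13; −1 → 12 = M.
Latitude square 0; −1 → -1, wraps to 9, carry into field.
Latitude field G = 6; −1 → 5 = F.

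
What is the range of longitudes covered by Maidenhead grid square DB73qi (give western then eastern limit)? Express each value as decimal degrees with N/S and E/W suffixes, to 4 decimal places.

104.6667° W, 104.5833° W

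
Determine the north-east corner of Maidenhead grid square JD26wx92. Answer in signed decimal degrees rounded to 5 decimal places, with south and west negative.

Field J=9, D=3: +9·20° lon, +3·10° lat → SW at lon 0°, lat -60°.
Square 2, 6: +2·2° lon, +6·1° lat → SW at lon 4°, lat -54°.
Subsquare w=22, x=23: +22·0.0833333° lon, +23·0.0416667° lat → SW at lon 5.83333°, lat -53.0417°.
Extended square 9, 2: +9·0.00833333° lon, +2·0.00416667° lat → SW at lon 5.90833°, lat -53.0333°.
Cell spans 0.00833333° lon × 0.00416667° lat. NE corner is SW corner plus one full cell.
latitude -53.02917, longitude 5.91667.

-53.02917, 5.91667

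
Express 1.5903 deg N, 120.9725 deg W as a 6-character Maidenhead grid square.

CJ91mo

Shift to the Maidenhead origin (180°W, 90°S): lon 59.0275, lat 91.5903.
Field (20°×10°, letters A–R): lon ⌊59.0275/20⌋ = 2 → C; lat ⌊91.5903/10⌋ = 9 → J.
Square (2°×1°, digits 0–9): lon ⌊19.0275/2⌋ = 9; lat ⌊1.5903/1⌋ = 1.
Subsquare (5′×2.5′, letters a–x): lon ⌊1.0275/0.0833333⌋ = 12 → m; lat ⌊0.5903/0.0416667⌋ = 14 → o.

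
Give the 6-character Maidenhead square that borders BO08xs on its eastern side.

BO18as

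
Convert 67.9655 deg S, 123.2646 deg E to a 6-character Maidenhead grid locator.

Offset from 180°W / 90°S: lon 303.2646°, lat 22.0345°.
Field: lon ⌊303.2646/20⌋ = 15 → P; lat ⌊22.0345/10⌋ = 2 → C.
Square: lon ⌊3.2646/2⌋ = 1; lat ⌊2.0345/1⌋ = 2.
Subsquare: lon ⌊1.2646/0.0833333⌋ = 15 → p; lat ⌊0.0345/0.0416667⌋ = 0 → a.

PC12pa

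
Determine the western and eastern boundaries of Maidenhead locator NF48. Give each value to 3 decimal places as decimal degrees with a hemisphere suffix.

88.000° E, 90.000° E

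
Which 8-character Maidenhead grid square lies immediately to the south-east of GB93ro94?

Longitude extended square 9; +1 → 10, wraps to 0, carry into subsquare.
Longitude subsquare r = 17; +1 → 18 = s.
Latitude extended square 4; −1 → 3.

GB93so03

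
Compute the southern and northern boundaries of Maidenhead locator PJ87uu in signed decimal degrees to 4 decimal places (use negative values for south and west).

7.8333, 7.8750

Field P=15, J=9: +15·20° lon, +9·10° lat → SW at lon 120°, lat 0°.
Square 8, 7: +8·2° lon, +7·1° lat → SW at lon 136°, lat 7°.
Subsquare u=20, u=20: +20·0.0833333° lon, +20·0.0416667° lat → SW at lon 137.667°, lat 7.83333°.
Cell spans 0.0833333° lon × 0.0416667° lat.
south 7.8333, north 7.8750.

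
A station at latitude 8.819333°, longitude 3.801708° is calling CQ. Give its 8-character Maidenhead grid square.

JJ18vt66

Offset from 180°W / 90°S: lon 183.80171°, lat 98.81933°.
Field: 183.80171/20 → 9 → J, 98.81933/10 → 9 → J; chars JJ.
Square: 3.80171/2 → 1, 8.81933/1 → 8; chars 18.
Subsquare: 1.80171/0.0833333 → 21 → v, 0.81933/0.0416667 → 19 → t; chars vt.
Extended square: 0.05171/0.00833333 → 6, 0.02767/0.00416667 → 6; chars 66.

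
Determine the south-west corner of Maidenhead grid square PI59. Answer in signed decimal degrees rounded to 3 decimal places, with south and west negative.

-1.000, 130.000

Field P=15, I=8: +15·20° lon, +8·10° lat → SW at lon 120°, lat -10°.
Square 5, 9: +5·2° lon, +9·1° lat → SW at lon 130°, lat -1°.
latitude -1.000, longitude 130.000.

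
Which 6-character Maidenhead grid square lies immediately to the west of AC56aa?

Longitude subsquare a = 0; −1 → -1, wraps to 23 = x, carry into square.
Longitude square 5; −1 → 4.
The latitude characters are unchanged.

AC46xa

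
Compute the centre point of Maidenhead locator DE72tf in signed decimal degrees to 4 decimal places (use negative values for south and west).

Field D=3, E=4: +3·20° lon, +4·10° lat → SW at lon -120°, lat -50°.
Square 7, 2: +7·2° lon, +2·1° lat → SW at lon -106°, lat -48°.
Subsquare t=19, f=5: +19·0.0833333° lon, +5·0.0416667° lat → SW at lon -104.417°, lat -47.7917°.
Cell spans 0.0833333° lon × 0.0416667° lat. Centre is SW corner plus half of each.
latitude -47.7708, longitude -104.3750.

-47.7708, -104.3750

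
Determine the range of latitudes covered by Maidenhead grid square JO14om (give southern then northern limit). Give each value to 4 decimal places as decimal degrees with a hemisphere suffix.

Field J=9, O=14: +9·20° lon, +14·10° lat → SW at lon 0°, lat 50°.
Square 1, 4: +1·2° lon, +4·1° lat → SW at lon 2°, lat 54°.
Subsquare o=14, m=12: +14·0.0833333° lon, +12·0.0416667° lat → SW at lon 3.16667°, lat 54.5°.
Cell spans 0.0833333° lon × 0.0416667° lat.
south 54.5000° N, north 54.5417° N.

54.5000° N, 54.5417° N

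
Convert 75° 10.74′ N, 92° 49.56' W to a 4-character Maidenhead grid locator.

EQ35

Add 180° to longitude and 90° to latitude: 87.17, 165.18.
Field: 87.17/20 → 4 → E, 165.18/10 → 16 → Q; chars EQ.
Square: 7.17/2 → 3, 5.18/1 → 5; chars 35.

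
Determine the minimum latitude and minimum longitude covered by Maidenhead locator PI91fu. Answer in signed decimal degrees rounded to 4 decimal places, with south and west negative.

-8.1667, 138.4167

Field P=15, I=8: +15·20° lon, +8·10° lat → SW at lon 120°, lat -10°.
Square 9, 1: +9·2° lon, +1·1° lat → SW at lon 138°, lat -9°.
Subsquare f=5, u=20: +5·0.0833333° lon, +20·0.0416667° lat → SW at lon 138.417°, lat -8.16667°.
latitude -8.1667, longitude 138.4167.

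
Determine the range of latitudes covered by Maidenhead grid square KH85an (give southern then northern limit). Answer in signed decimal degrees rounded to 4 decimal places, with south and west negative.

Field K=10, H=7: +10·20° lon, +7·10° lat → SW at lon 20°, lat -20°.
Square 8, 5: +8·2° lon, +5·1° lat → SW at lon 36°, lat -15°.
Subsquare a=0, n=13: +0·0.0833333° lon, +13·0.0416667° lat → SW at lon 36°, lat -14.4583°.
Cell spans 0.0833333° lon × 0.0416667° lat.
south -14.4583, north -14.4167.

-14.4583, -14.4167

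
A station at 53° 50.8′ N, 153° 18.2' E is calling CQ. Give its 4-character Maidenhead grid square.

Add 180° to longitude and 90° to latitude: 333.30, 143.85.
Field: lon ⌊333.30/20⌋ = 16 → Q; lat ⌊143.85/10⌋ = 14 → O.
Square: lon ⌊13.30/2⌋ = 6; lat ⌊3.85/1⌋ = 3.

QO63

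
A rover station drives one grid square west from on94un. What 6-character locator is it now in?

ON94tn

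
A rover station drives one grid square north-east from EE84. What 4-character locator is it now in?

Longitude square 8; +1 → 9.
Latitude square 4; +1 → 5.

EE95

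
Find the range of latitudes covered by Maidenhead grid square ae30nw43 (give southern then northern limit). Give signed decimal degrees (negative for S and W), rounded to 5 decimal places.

-49.07083, -49.06667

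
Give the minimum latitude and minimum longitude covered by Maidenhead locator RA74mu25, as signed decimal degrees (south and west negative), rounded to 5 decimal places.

Field R=17, A=0: +17·20° lon, +0·10° lat → SW at lon 160°, lat -90°.
Square 7, 4: +7·2° lon, +4·1° lat → SW at lon 174°, lat -86°.
Subsquare m=12, u=20: +12·0.0833333° lon, +20·0.0416667° lat → SW at lon 175°, lat -85.1667°.
Extended square 2, 5: +2·0.00833333° lon, +5·0.00416667° lat → SW at lon 175.017°, lat -85.1458°.
latitude -85.14583, longitude 175.01667.

-85.14583, 175.01667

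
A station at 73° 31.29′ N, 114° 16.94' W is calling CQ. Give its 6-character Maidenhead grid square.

Add 180° to longitude and 90° to latitude: 65.7177, 163.5215.
Field: lon ⌊65.7177/20⌋ = 3 → D; lat ⌊163.5215/10⌋ = 16 → Q.
Square: lon ⌊5.7177/2⌋ = 2; lat ⌊3.5215/1⌋ = 3.
Subsquare: lon ⌊1.7177/0.0833333⌋ = 20 → u; lat ⌊0.5215/0.0416667⌋ = 12 → m.

DQ23um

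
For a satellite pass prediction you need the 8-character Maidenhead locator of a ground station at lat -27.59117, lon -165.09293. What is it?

Offset from 180°W / 90°S: lon 14.90707°, lat 62.40883°.
Field: lon ⌊14.90707/20⌋ = 0 → A; lat ⌊62.40883/10⌋ = 6 → G.
Square: lon ⌊14.90707/2⌋ = 7; lat ⌊2.40883/1⌋ = 2.
Subsquare: lon ⌊0.90707/0.0833333⌋ = 10 → k; lat ⌊0.40883/0.0416667⌋ = 9 → j.
Extended square: lon ⌊0.07374/0.00833333⌋ = 8; lat ⌊0.03383/0.00416667⌋ = 8.

AG72kj88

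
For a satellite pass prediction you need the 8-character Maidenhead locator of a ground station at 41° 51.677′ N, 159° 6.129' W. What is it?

BN01ku76

Shift to the Maidenhead origin (180°W, 90°S): lon 20.89785, lat 131.86128.
Field (20°×10°, letters A–R): 20.89785/20 → 1 → B, 131.86128/10 → 13 → N; chars BN.
Square (2°×1°, digits 0–9): 0.89785/2 → 0, 1.86128/1 → 1; chars 01.
Subsquare (5′×2.5′, letters a–x): 0.89785/0.0833333 → 10 → k, 0.86128/0.0416667 → 20 → u; chars ku.
Extended square (30″×15″, digits 0–9): 0.06452/0.00833333 → 7, 0.02795/0.00416667 → 6; chars 76.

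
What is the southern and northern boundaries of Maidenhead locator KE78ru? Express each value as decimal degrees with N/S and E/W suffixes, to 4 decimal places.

Field K=10, E=4: +10·20° lon, +4·10° lat → SW at lon 20°, lat -50°.
Square 7, 8: +7·2° lon, +8·1° lat → SW at lon 34°, lat -42°.
Subsquare r=17, u=20: +17·0.0833333° lon, +20·0.0416667° lat → SW at lon 35.4167°, lat -41.1667°.
Cell spans 0.0833333° lon × 0.0416667° lat.
south 41.1667° S, north 41.1250° S.

41.1667° S, 41.1250° S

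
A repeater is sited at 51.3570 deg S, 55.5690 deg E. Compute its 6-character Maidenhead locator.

LD78sp

Shift to the Maidenhead origin (180°W, 90°S): lon 235.5690, lat 38.6430.
Field (20°×10°, letters A–R): lon ⌊235.5690/20⌋ = 11 → L; lat ⌊38.6430/10⌋ = 3 → D.
Square (2°×1°, digits 0–9): lon ⌊15.5690/2⌋ = 7; lat ⌊8.6430/1⌋ = 8.
Subsquare (5′×2.5′, letters a–x): lon ⌊1.5690/0.0833333⌋ = 18 → s; lat ⌊0.6430/0.0416667⌋ = 15 → p.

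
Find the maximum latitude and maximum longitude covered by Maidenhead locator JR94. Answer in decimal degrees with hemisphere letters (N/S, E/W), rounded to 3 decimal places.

Field J=9, R=17: +9·20° lon, +17·10° lat → SW at lon 0°, lat 80°.
Square 9, 4: +9·2° lon, +4·1° lat → SW at lon 18°, lat 84°.
Cell spans 2° lon × 1° lat. NE corner is SW corner plus one full cell.
latitude 85.000° N, longitude 20.000° E.

85.000° N, 20.000° E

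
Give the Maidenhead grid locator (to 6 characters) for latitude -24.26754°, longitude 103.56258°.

OG15sr

Add 180° to longitude and 90° to latitude: 283.5626, 65.7325.
Field: lon ⌊283.5626/20⌋ = 14 → O; lat ⌊65.7325/10⌋ = 6 → G.
Square: lon ⌊3.5626/2⌋ = 1; lat ⌊5.7325/1⌋ = 5.
Subsquare: lon ⌊1.5626/0.0833333⌋ = 18 → s; lat ⌊0.7325/0.0416667⌋ = 17 → r.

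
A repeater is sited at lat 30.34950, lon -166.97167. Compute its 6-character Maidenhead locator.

AM60mi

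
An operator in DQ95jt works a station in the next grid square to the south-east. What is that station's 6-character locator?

DQ95ks

Longitude subsquare j = 9; +1 → 10 = k.
Latitude subsquare t = 19; −1 → 18 = s.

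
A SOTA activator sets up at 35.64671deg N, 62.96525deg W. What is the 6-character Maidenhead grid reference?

Add 180° to longitude and 90° to latitude: 117.0348, 125.6467.
Field: lon ⌊117.0348/20⌋ = 5 → F; lat ⌊125.6467/10⌋ = 12 → M.
Square: lon ⌊17.0348/2⌋ = 8; lat ⌊5.6467/1⌋ = 5.
Subsquare: lon ⌊1.0348/0.0833333⌋ = 12 → m; lat ⌊0.6467/0.0416667⌋ = 15 → p.

FM85mp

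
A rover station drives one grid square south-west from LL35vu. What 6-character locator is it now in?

Longitude subsquare v = 21; −1 → 20 = u.
Latitude subsquare u = 20; −1 → 19 = t.

LL35ut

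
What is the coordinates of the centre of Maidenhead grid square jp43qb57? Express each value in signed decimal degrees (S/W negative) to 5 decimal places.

63.07292, 9.37917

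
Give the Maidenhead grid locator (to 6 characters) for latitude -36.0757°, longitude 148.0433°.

QF43aw

Shift to the Maidenhead origin (180°W, 90°S): lon 328.0433, lat 53.9243.
Field: 328.0433/20 → 16 → Q, 53.9243/10 → 5 → F; chars QF.
Square: 8.0433/2 → 4, 3.9243/1 → 3; chars 43.
Subsquare: 0.0433/0.0833333 → 0 → a, 0.9243/0.0416667 → 22 → w; chars aw.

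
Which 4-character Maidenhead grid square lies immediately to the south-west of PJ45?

Longitude square 4; −1 → 3.
Latitude square 5; −1 → 4.

PJ34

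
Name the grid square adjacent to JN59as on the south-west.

JN49xr

Longitude subsquare a = 0; −1 → -1, wraps to 23 = x, carry into square.
Longitude square 5; −1 → 4.
Latitude subsquare s = 18; −1 → 17 = r.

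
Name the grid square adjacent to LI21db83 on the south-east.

LI21db92

Longitude extended square 8; +1 → 9.
Latitude extended square 3; −1 → 2.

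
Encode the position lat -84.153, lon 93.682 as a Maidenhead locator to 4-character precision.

Offset from 180°W / 90°S: lon 273.68°, lat 5.85°.
Field (20°×10°, letters A–R): lon ⌊273.68/20⌋ = 13 → N; lat ⌊5.85/10⌋ = 0 → A.
Square (2°×1°, digits 0–9): lon ⌊13.68/2⌋ = 6; lat ⌊5.85/1⌋ = 5.

NA65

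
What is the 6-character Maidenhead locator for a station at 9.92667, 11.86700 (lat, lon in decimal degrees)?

JJ59ww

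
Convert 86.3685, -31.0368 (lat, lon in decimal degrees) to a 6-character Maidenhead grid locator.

HR46li

Add 180° to longitude and 90° to latitude: 148.9632, 176.3685.
Field: 148.9632/20 → 7 → H, 176.3685/10 → 17 → R; chars HR.
Square: 8.9632/2 → 4, 6.3685/1 → 6; chars 46.
Subsquare: 0.9632/0.0833333 → 11 → l, 0.3685/0.0416667 → 8 → i; chars li.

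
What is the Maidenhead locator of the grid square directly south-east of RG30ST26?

RG30st35

Longitude extended square 2; +1 → 3.
Latitude extended square 6; −1 → 5.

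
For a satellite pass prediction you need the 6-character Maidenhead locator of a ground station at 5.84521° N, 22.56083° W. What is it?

HJ85ru

Shift to the Maidenhead origin (180°W, 90°S): lon 157.4392, lat 95.8452.
Field: lon ⌊157.4392/20⌋ = 7 → H; lat ⌊95.8452/10⌋ = 9 → J.
Square: lon ⌊17.4392/2⌋ = 8; lat ⌊5.8452/1⌋ = 5.
Subsquare: lon ⌊1.4392/0.0833333⌋ = 17 → r; lat ⌊0.8452/0.0416667⌋ = 20 → u.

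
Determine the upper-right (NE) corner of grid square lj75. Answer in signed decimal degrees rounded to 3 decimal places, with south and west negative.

Field L=11, J=9: +11·20° lon, +9·10° lat → SW at lon 40°, lat 0°.
Square 7, 5: +7·2° lon, +5·1° lat → SW at lon 54°, lat 5°.
Cell spans 2° lon × 1° lat. NE corner is SW corner plus one full cell.
latitude 6.000, longitude 56.000.

6.000, 56.000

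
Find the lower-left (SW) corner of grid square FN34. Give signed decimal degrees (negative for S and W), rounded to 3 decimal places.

Field F=5, N=13: +5·20° lon, +13·10° lat → SW at lon -80°, lat 40°.
Square 3, 4: +3·2° lon, +4·1° lat → SW at lon -74°, lat 44°.
latitude 44.000, longitude -74.000.

44.000, -74.000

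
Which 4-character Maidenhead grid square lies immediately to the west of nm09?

MM99

Longitude square 0; −1 → -1, wraps to 9, carry into field.
Longitude field N = 13; −1 → 12 = M.
The latitude characters are unchanged.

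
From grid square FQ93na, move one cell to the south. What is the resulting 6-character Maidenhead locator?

Latitude subsquare a = 0; −1 → -1, wraps to 23 = x, carry into square.
Latitude square 3; −1 → 2.
The longitude characters are unchanged.

FQ92nx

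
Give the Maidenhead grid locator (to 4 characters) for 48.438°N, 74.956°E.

MN78

Offset from 180°W / 90°S: lon 254.96°, lat 138.44°.
Field (20°×10°, letters A–R): lon ⌊254.96/20⌋ = 12 → M; lat ⌊138.44/10⌋ = 13 → N.
Square (2°×1°, digits 0–9): lon ⌊14.96/2⌋ = 7; lat ⌊8.44/1⌋ = 8.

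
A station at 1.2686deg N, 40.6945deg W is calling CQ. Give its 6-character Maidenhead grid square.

Add 180° to longitude and 90° to latitude: 139.3055, 91.2686.
Field (20°×10°, letters A–R): lon ⌊139.3055/20⌋ = 6 → G; lat ⌊91.2686/10⌋ = 9 → J.
Square (2°×1°, digits 0–9): lon ⌊19.3055/2⌋ = 9; lat ⌊1.2686/1⌋ = 1.
Subsquare (5′×2.5′, letters a–x): lon ⌊1.3055/0.0833333⌋ = 15 → p; lat ⌊0.2686/0.0416667⌋ = 6 → g.

GJ91pg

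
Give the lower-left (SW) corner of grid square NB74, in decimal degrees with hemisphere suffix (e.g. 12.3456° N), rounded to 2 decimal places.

76.00° S, 94.00° E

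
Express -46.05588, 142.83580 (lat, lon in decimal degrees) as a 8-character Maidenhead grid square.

Offset from 180°W / 90°S: lon 322.83580°, lat 43.94412°.
Field: 322.83580/20 → 16 → Q, 43.94412/10 → 4 → E; chars QE.
Square: 2.83580/2 → 1, 3.94412/1 → 3; chars 13.
Subsquare: 0.83580/0.0833333 → 10 → k, 0.94412/0.0416667 → 22 → w; chars kw.
Extended square: 0.00247/0.00833333 → 0, 0.02745/0.00416667 → 6; chars 06.

QE13kw06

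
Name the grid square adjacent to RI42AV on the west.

RI32xv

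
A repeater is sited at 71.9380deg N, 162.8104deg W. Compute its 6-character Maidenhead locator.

AQ81ow

Add 180° to longitude and 90° to latitude: 17.1896, 161.9380.
Field: lon ⌊17.1896/20⌋ = 0 → A; lat ⌊161.9380/10⌋ = 16 → Q.
Square: lon ⌊17.1896/2⌋ = 8; lat ⌊1.9380/1⌋ = 1.
Subsquare: lon ⌊1.1896/0.0833333⌋ = 14 → o; lat ⌊0.9380/0.0416667⌋ = 22 → w.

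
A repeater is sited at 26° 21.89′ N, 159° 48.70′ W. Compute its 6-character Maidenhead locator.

Add 180° to longitude and 90° to latitude: 20.1883, 116.3648.
Field (20°×10°, letters A–R): 20.1883/20 → 1 → B, 116.3648/10 → 11 → L; chars BL.
Square (2°×1°, digits 0–9): 0.1883/2 → 0, 6.3648/1 → 6; chars 06.
Subsquare (5′×2.5′, letters a–x): 0.1883/0.0833333 → 2 → c, 0.3648/0.0416667 → 8 → i; chars ci.

BL06ci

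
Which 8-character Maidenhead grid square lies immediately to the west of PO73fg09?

PO73eg99

Longitude extended square 0; −1 → -1, wraps to 9, carry into subsquare.
Longitude subsquare f = 5; −1 → 4 = e.
The latitude characters are unchanged.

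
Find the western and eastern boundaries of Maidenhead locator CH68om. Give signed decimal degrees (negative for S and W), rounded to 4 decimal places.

Field C=2, H=7: +2·20° lon, +7·10° lat → SW at lon -140°, lat -20°.
Square 6, 8: +6·2° lon, +8·1° lat → SW at lon -128°, lat -12°.
Subsquare o=14, m=12: +14·0.0833333° lon, +12·0.0416667° lat → SW at lon -126.833°, lat -11.5°.
Cell spans 0.0833333° lon × 0.0416667° lat.
west -126.8333, east -126.7500.

-126.8333, -126.7500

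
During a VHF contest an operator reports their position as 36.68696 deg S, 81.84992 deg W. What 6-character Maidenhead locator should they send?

EF93bh

Add 180° to longitude and 90° to latitude: 98.1501, 53.3130.
Field: lon ⌊98.1501/20⌋ = 4 → E; lat ⌊53.3130/10⌋ = 5 → F.
Square: lon ⌊18.1501/2⌋ = 9; lat ⌊3.3130/1⌋ = 3.
Subsquare: lon ⌊0.1501/0.0833333⌋ = 1 → b; lat ⌊0.3130/0.0416667⌋ = 7 → h.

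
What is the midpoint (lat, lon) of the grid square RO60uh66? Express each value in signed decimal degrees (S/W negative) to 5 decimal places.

Field R=17, O=14: +17·20° lon, +14·10° lat → SW at lon 160°, lat 50°.
Square 6, 0: +6·2° lon, +0·1° lat → SW at lon 172°, lat 50°.
Subsquare u=20, h=7: +20·0.0833333° lon, +7·0.0416667° lat → SW at lon 173.667°, lat 50.2917°.
Extended square 6, 6: +6·0.00833333° lon, +6·0.00416667° lat → SW at lon 173.717°, lat 50.3167°.
Cell spans 0.00833333° lon × 0.00416667° lat. Centre is SW corner plus half of each.
latitude 50.31875, longitude 173.72083.

50.31875, 173.72083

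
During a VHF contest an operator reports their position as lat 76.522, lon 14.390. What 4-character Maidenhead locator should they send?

JQ76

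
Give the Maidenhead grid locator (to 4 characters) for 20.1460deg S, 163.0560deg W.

Add 180° to longitude and 90° to latitude: 16.94, 69.85.
Field (20°×10°, letters A–R): lon ⌊16.94/20⌋ = 0 → A; lat ⌊69.85/10⌋ = 6 → G.
Square (2°×1°, digits 0–9): lon ⌊16.94/2⌋ = 8; lat ⌊9.85/1⌋ = 9.

AG89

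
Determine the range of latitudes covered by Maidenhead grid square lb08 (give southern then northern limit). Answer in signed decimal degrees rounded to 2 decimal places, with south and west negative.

-72.00, -71.00

Field L=11, B=1: +11·20° lon, +1·10° lat → SW at lon 40°, lat -80°.
Square 0, 8: +0·2° lon, +8·1° lat → SW at lon 40°, lat -72°.
Cell spans 2° lon × 1° lat.
south -72.00, north -71.00.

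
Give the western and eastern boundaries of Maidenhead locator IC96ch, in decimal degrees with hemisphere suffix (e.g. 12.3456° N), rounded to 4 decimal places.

1.8333° W, 1.7500° W

Field I=8, C=2: +8·20° lon, +2·10° lat → SW at lon -20°, lat -70°.
Square 9, 6: +9·2° lon, +6·1° lat → SW at lon -2°, lat -64°.
Subsquare c=2, h=7: +2·0.0833333° lon, +7·0.0416667° lat → SW at lon -1.83333°, lat -63.7083°.
Cell spans 0.0833333° lon × 0.0416667° lat.
west 1.8333° W, east 1.7500° W.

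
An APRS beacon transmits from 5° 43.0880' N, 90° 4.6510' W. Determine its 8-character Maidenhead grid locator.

Add 180° to longitude and 90° to latitude: 89.92248, 95.71813.
Field: 89.92248/20 → 4 → E, 95.71813/10 → 9 → J; chars EJ.
Square: 9.92248/2 → 4, 5.71813/1 → 5; chars 45.
Subsquare: 1.92248/0.0833333 → 23 → x, 0.71813/0.0416667 → 17 → r; chars xr.
Extended square: 0.00582/0.00833333 → 0, 0.00980/0.00416667 → 2; chars 02.

EJ45xr02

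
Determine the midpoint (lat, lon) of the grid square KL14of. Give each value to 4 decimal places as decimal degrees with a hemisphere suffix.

Field K=10, L=11: +10·20° lon, +11·10° lat → SW at lon 20°, lat 20°.
Square 1, 4: +1·2° lon, +4·1° lat → SW at lon 22°, lat 24°.
Subsquare o=14, f=5: +14·0.0833333° lon, +5·0.0416667° lat → SW at lon 23.1667°, lat 24.2083°.
Cell spans 0.0833333° lon × 0.0416667° lat. Centre is SW corner plus half of each.
latitude 24.2292° N, longitude 23.2083° E.

24.2292° N, 23.2083° E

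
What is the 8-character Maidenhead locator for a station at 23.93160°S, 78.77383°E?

Offset from 180°W / 90°S: lon 258.77383°, lat 66.06840°.
Field: lon ⌊258.77383/20⌋ = 12 → M; lat ⌊66.06840/10⌋ = 6 → G.
Square: lon ⌊18.77383/2⌋ = 9; lat ⌊6.06840/1⌋ = 6.
Subsquare: lon ⌊0.77383/0.0833333⌋ = 9 → j; lat ⌊0.06840/0.0416667⌋ = 1 → b.
Extended square: lon ⌊0.02383/0.00833333⌋ = 2; lat ⌊0.02673/0.00416667⌋ = 6.

MG96jb26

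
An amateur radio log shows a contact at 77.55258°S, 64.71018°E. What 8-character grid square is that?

MB22ik57

Shift to the Maidenhead origin (180°W, 90°S): lon 244.71018, lat 12.44742.
Field: lon ⌊244.71018/20⌋ = 12 → M; lat ⌊12.44742/10⌋ = 1 → B.
Square: lon ⌊4.71018/2⌋ = 2; lat ⌊2.44742/1⌋ = 2.
Subsquare: lon ⌊0.71018/0.0833333⌋ = 8 → i; lat ⌊0.44742/0.0416667⌋ = 10 → k.
Extended square: lon ⌊0.04351/0.00833333⌋ = 5; lat ⌊0.03075/0.00416667⌋ = 7.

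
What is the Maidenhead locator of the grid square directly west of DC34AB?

DC24xb

Longitude subsquare a = 0; −1 → -1, wraps to 23 = x, carry into square.
Longitude square 3; −1 → 2.
The latitude characters are unchanged.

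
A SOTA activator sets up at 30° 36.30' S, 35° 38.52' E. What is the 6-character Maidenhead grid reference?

KF79tj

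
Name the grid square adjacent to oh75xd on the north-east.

Longitude subsquare x = 23; +1 → 24, wraps to 0 = a, carry into square.
Longitude square 7; +1 → 8.
Latitude subsquare d = 3; +1 → 4 = e.

OH85ae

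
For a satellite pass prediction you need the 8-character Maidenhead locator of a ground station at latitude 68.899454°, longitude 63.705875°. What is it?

Shift to the Maidenhead origin (180°W, 90°S): lon 243.70587, lat 158.89945.
Field (20°×10°, letters A–R): lon ⌊243.70587/20⌋ = 12 → M; lat ⌊158.89945/10⌋ = 15 → P.
Square (2°×1°, digits 0–9): lon ⌊3.70587/2⌋ = 1; lat ⌊8.89945/1⌋ = 8.
Subsquare (5′×2.5′, letters a–x): lon ⌊1.70587/0.0833333⌋ = 20 → u; lat ⌊0.89945/0.0416667⌋ = 21 → v.
Extended square (30″×15″, digits 0–9): lon ⌊0.03921/0.00833333⌋ = 4; lat ⌊0.02445/0.00416667⌋ = 5.

MP18uv45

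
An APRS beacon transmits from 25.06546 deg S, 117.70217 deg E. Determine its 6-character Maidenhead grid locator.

OG84uw

Add 180° to longitude and 90° to latitude: 297.7022, 64.9345.
Field: 297.7022/20 → 14 → O, 64.9345/10 → 6 → G; chars OG.
Square: 17.7022/2 → 8, 4.9345/1 → 4; chars 84.
Subsquare: 1.7022/0.0833333 → 20 → u, 0.9345/0.0416667 → 22 → w; chars uw.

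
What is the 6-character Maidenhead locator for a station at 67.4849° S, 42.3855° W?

GC82tm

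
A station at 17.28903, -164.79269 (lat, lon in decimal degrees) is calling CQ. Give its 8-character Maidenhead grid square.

AK77og49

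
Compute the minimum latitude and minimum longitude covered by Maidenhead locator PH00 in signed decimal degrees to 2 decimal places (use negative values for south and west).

-20.00, 120.00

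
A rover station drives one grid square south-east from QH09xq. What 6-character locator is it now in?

QH19ap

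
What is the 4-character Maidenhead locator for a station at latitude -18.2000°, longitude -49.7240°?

GH51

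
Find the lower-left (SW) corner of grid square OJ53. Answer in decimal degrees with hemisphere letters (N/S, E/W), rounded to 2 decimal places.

Field O=14, J=9: +14·20° lon, +9·10° lat → SW at lon 100°, lat 0°.
Square 5, 3: +5·2° lon, +3·1° lat → SW at lon 110°, lat 3°.
latitude 3.00° N, longitude 110.00° E.

3.00° N, 110.00° E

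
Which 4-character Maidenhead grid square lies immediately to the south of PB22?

Latitude square 2; −1 → 1.
The longitude characters are unchanged.

PB21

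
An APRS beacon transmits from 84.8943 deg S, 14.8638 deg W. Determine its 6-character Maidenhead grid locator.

IA25nc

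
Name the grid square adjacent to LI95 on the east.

Longitude square 9; +1 → 10, wraps to 0, carry into field.
Longitude field L = 11; +1 → 12 = M.
The latitude characters are unchanged.

MI05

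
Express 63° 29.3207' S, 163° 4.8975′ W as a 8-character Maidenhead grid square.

Shift to the Maidenhead origin (180°W, 90°S): lon 16.91837, lat 26.51132.
Field (20°×10°, letters A–R): 16.91837/20 → 0 → A, 26.51132/10 → 2 → C; chars AC.
Square (2°×1°, digits 0–9): 16.91837/2 → 8, 6.51132/1 → 6; chars 86.
Subsquare (5′×2.5′, letters a–x): 0.91837/0.0833333 → 11 → l, 0.51132/0.0416667 → 12 → m; chars lm.
Extended square (30″×15″, digits 0–9): 0.00171/0.00833333 → 0, 0.01132/0.00416667 → 2; chars 02.

AC86lm02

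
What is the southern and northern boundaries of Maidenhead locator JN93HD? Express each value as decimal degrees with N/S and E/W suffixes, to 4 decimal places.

43.1250° N, 43.1667° N

Field J=9, N=13: +9·20° lon, +13·10° lat → SW at lon 0°, lat 40°.
Square 9, 3: +9·2° lon, +3·1° lat → SW at lon 18°, lat 43°.
Subsquare h=7, d=3: +7·0.0833333° lon, +3·0.0416667° lat → SW at lon 18.5833°, lat 43.125°.
Cell spans 0.0833333° lon × 0.0416667° lat.
south 43.1250° N, north 43.1667° N.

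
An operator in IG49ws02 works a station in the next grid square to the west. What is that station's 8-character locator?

IG49vs92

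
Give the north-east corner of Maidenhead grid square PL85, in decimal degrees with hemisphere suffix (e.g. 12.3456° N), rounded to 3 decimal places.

Field P=15, L=11: +15·20° lon, +11·10° lat → SW at lon 120°, lat 20°.
Square 8, 5: +8·2° lon, +5·1° lat → SW at lon 136°, lat 25°.
Cell spans 2° lon × 1° lat. NE corner is SW corner plus one full cell.
latitude 26.000° N, longitude 138.000° E.

26.000° N, 138.000° E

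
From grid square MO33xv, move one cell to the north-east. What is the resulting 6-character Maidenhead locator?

MO43aw

Longitude subsquare x = 23; +1 → 24, wraps to 0 = a, carry into square.
Longitude square 3; +1 → 4.
Latitude subsquare v = 21; +1 → 22 = w.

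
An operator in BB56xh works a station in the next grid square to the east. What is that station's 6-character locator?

Longitude subsquare x = 23; +1 → 24, wraps to 0 = a, carry into square.
Longitude square 5; +1 → 6.
The latitude characters are unchanged.

BB66ah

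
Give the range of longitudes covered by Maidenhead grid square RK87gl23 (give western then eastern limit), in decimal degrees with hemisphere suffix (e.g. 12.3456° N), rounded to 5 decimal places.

Field R=17, K=10: +17·20° lon, +10·10° lat → SW at lon 160°, lat 10°.
Square 8, 7: +8·2° lon, +7·1° lat → SW at lon 176°, lat 17°.
Subsquare g=6, l=11: +6·0.0833333° lon, +11·0.0416667° lat → SW at lon 176.5°, lat 17.4583°.
Extended square 2, 3: +2·0.00833333° lon, +3·0.00416667° lat → SW at lon 176.517°, lat 17.4708°.
Cell spans 0.00833333° lon × 0.00416667° lat.
west 176.51667° E, east 176.52500° E.

176.51667° E, 176.52500° E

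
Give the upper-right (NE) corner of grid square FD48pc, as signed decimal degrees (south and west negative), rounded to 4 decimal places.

Field F=5, D=3: +5·20° lon, +3·10° lat → SW at lon -80°, lat -60°.
Square 4, 8: +4·2° lon, +8·1° lat → SW at lon -72°, lat -52°.
Subsquare p=15, c=2: +15·0.0833333° lon, +2·0.0416667° lat → SW at lon -70.75°, lat -51.9167°.
Cell spans 0.0833333° lon × 0.0416667° lat. NE corner is SW corner plus one full cell.
latitude -51.8750, longitude -70.6667.

-51.8750, -70.6667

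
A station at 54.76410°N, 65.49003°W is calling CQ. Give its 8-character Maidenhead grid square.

FO74gs13

Shift to the Maidenhead origin (180°W, 90°S): lon 114.50997, lat 144.76410.
Field: 114.50997/20 → 5 → F, 144.76410/10 → 14 → O; chars FO.
Square: 14.50997/2 → 7, 4.76410/1 → 4; chars 74.
Subsquare: 0.50997/0.0833333 → 6 → g, 0.76410/0.0416667 → 18 → s; chars gs.
Extended square: 0.00997/0.00833333 → 1, 0.01410/0.00416667 → 3; chars 13.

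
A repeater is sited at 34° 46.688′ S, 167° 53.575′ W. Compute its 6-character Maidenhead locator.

Shift to the Maidenhead origin (180°W, 90°S): lon 12.1071, lat 55.2219.
Field: lon ⌊12.1071/20⌋ = 0 → A; lat ⌊55.2219/10⌋ = 5 → F.
Square: lon ⌊12.1071/2⌋ = 6; lat ⌊5.2219/1⌋ = 5.
Subsquare: lon ⌊0.1071/0.0833333⌋ = 1 → b; lat ⌊0.2219/0.0416667⌋ = 5 → f.

AF65bf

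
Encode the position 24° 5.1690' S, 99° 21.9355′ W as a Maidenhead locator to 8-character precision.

Shift to the Maidenhead origin (180°W, 90°S): lon 80.63441, lat 65.91385.
Field: 80.63441/20 → 4 → E, 65.91385/10 → 6 → G; chars EG.
Square: 0.63441/2 → 0, 5.91385/1 → 5; chars 05.
Subsquare: 0.63441/0.0833333 → 7 → h, 0.91385/0.0416667 → 21 → v; chars hv.
Extended square: 0.05108/0.00833333 → 6, 0.03885/0.00416667 → 9; chars 69.

EG05hv69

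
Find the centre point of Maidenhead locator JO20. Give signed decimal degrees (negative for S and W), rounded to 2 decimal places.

50.50, 5.00

Field J=9, O=14: +9·20° lon, +14·10° lat → SW at lon 0°, lat 50°.
Square 2, 0: +2·2° lon, +0·1° lat → SW at lon 4°, lat 50°.
Cell spans 2° lon × 1° lat. Centre is SW corner plus half of each.
latitude 50.50, longitude 5.00.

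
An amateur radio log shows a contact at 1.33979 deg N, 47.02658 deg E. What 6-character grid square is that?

Shift to the Maidenhead origin (180°W, 90°S): lon 227.0266, lat 91.3398.
Field: 227.0266/20 → 11 → L, 91.3398/10 → 9 → J; chars LJ.
Square: 7.0266/2 → 3, 1.3398/1 → 1; chars 31.
Subsquare: 1.0266/0.0833333 → 12 → m, 0.3398/0.0416667 → 8 → i; chars mi.

LJ31mi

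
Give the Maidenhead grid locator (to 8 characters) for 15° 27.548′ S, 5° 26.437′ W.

IH74gm79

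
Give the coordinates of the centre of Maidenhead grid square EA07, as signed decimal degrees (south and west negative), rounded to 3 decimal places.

-82.500, -99.000

Field E=4, A=0: +4·20° lon, +0·10° lat → SW at lon -100°, lat -90°.
Square 0, 7: +0·2° lon, +7·1° lat → SW at lon -100°, lat -83°.
Cell spans 2° lon × 1° lat. Centre is SW corner plus half of each.
latitude -82.500, longitude -99.000.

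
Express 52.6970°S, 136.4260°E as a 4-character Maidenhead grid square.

PD87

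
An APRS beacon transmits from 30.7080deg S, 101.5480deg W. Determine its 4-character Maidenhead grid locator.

DF99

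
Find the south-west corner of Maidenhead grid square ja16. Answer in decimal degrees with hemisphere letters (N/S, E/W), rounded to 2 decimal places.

Field J=9, A=0: +9·20° lon, +0·10° lat → SW at lon 0°, lat -90°.
Square 1, 6: +1·2° lon, +6·1° lat → SW at lon 2°, lat -84°.
latitude 84.00° S, longitude 2.00° E.

84.00° S, 2.00° E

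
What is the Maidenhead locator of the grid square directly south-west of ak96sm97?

AK96sm86

Longitude extended square 9; −1 → 8.
Latitude extended square 7; −1 → 6.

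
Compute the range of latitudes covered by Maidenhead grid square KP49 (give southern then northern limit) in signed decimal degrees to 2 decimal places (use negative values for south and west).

69.00, 70.00

Field K=10, P=15: +10·20° lon, +15·10° lat → SW at lon 20°, lat 60°.
Square 4, 9: +4·2° lon, +9·1° lat → SW at lon 28°, lat 69°.
Cell spans 2° lon × 1° lat.
south 69.00, north 70.00.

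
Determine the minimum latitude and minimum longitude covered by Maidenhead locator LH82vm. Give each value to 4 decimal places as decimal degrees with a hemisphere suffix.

17.5000° S, 57.7500° E

Field L=11, H=7: +11·20° lon, +7·10° lat → SW at lon 40°, lat -20°.
Square 8, 2: +8·2° lon, +2·1° lat → SW at lon 56°, lat -18°.
Subsquare v=21, m=12: +21·0.0833333° lon, +12·0.0416667° lat → SW at lon 57.75°, lat -17.5°.
latitude 17.5000° S, longitude 57.7500° E.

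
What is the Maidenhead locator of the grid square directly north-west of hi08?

GI99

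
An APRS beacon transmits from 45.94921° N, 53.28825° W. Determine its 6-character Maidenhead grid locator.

Add 180° to longitude and 90° to latitude: 126.7117, 135.9492.
Field: lon ⌊126.7117/20⌋ = 6 → G; lat ⌊135.9492/10⌋ = 13 → N.
Square: lon ⌊6.7117/2⌋ = 3; lat ⌊5.9492/1⌋ = 5.
Subsquare: lon ⌊0.7117/0.0833333⌋ = 8 → i; lat ⌊0.9492/0.0416667⌋ = 22 → w.

GN35iw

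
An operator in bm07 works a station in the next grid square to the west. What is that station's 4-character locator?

Longitude square 0; −1 → -1, wraps to 9, carry into field.
Longitude field B = 1; −1 → 0 = A.
The latitude characters are unchanged.

AM97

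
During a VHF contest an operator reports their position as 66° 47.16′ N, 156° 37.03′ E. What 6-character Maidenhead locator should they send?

QP86hs

Offset from 180°W / 90°S: lon 336.6172°, lat 156.7860°.
Field: lon ⌊336.6172/20⌋ = 16 → Q; lat ⌊156.7860/10⌋ = 15 → P.
Square: lon ⌊16.6172/2⌋ = 8; lat ⌊6.7860/1⌋ = 6.
Subsquare: lon ⌊0.6172/0.0833333⌋ = 7 → h; lat ⌊0.7860/0.0416667⌋ = 18 → s.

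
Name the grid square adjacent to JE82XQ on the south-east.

Longitude subsquare x = 23; +1 → 24, wraps to 0 = a, carry into square.
Longitude square 8; +1 → 9.
Latitude subsquare q = 16; −1 → 15 = p.

JE92ap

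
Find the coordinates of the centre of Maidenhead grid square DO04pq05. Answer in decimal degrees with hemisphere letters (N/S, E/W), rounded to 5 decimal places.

Field D=3, O=14: +3·20° lon, +14·10° lat → SW at lon -120°, lat 50°.
Square 0, 4: +0·2° lon, +4·1° lat → SW at lon -120°, lat 54°.
Subsquare p=15, q=16: +15·0.0833333° lon, +16·0.0416667° lat → SW at lon -118.75°, lat 54.6667°.
Extended square 0, 5: +0·0.00833333° lon, +5·0.00416667° lat → SW at lon -118.75°, lat 54.6875°.
Cell spans 0.00833333° lon × 0.00416667° lat. Centre is SW corner plus half of each.
latitude 54.68958° N, longitude 118.74583° W.

54.68958° N, 118.74583° W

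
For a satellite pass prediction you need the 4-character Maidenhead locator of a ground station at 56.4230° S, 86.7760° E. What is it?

ND33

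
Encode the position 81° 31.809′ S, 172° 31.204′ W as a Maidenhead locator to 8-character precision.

AA38rl72

Offset from 180°W / 90°S: lon 7.47993°, lat 8.46985°.
Field: lon ⌊7.47993/20⌋ = 0 → A; lat ⌊8.46985/10⌋ = 0 → A.
Square: lon ⌊7.47993/2⌋ = 3; lat ⌊8.46985/1⌋ = 8.
Subsquare: lon ⌊1.47993/0.0833333⌋ = 17 → r; lat ⌊0.46985/0.0416667⌋ = 11 → l.
Extended square: lon ⌊0.06327/0.00833333⌋ = 7; lat ⌊0.01152/0.00416667⌋ = 2.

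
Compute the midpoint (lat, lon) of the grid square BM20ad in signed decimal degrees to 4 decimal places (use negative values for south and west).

Field B=1, M=12: +1·20° lon, +12·10° lat → SW at lon -160°, lat 30°.
Square 2, 0: +2·2° lon, +0·1° lat → SW at lon -156°, lat 30°.
Subsquare a=0, d=3: +0·0.0833333° lon, +3·0.0416667° lat → SW at lon -156°, lat 30.125°.
Cell spans 0.0833333° lon × 0.0416667° lat. Centre is SW corner plus half of each.
latitude 30.1458, longitude -155.9583.

30.1458, -155.9583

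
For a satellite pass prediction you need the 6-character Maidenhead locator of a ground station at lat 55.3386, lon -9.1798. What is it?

IO55ji

Add 180° to longitude and 90° to latitude: 170.8202, 145.3386.
Field (20°×10°, letters A–R): 170.8202/20 → 8 → I, 145.3386/10 → 14 → O; chars IO.
Square (2°×1°, digits 0–9): 10.8202/2 → 5, 5.3386/1 → 5; chars 55.
Subsquare (5′×2.5′, letters a–x): 0.8202/0.0833333 → 9 → j, 0.3386/0.0416667 → 8 → i; chars ji.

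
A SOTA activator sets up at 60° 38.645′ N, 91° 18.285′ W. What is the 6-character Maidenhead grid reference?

EP40ip

Offset from 180°W / 90°S: lon 88.6953°, lat 150.6441°.
Field: lon ⌊88.6953/20⌋ = 4 → E; lat ⌊150.6441/10⌋ = 15 → P.
Square: lon ⌊8.6953/2⌋ = 4; lat ⌊0.6441/1⌋ = 0.
Subsquare: lon ⌊0.6953/0.0833333⌋ = 8 → i; lat ⌊0.6441/0.0416667⌋ = 15 → p.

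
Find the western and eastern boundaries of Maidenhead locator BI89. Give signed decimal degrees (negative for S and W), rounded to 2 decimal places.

-144.00, -142.00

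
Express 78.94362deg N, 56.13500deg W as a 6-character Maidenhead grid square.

Offset from 180°W / 90°S: lon 123.8650°, lat 168.9436°.
Field (20°×10°, letters A–R): lon ⌊123.8650/20⌋ = 6 → G; lat ⌊168.9436/10⌋ = 16 → Q.
Square (2°×1°, digits 0–9): lon ⌊3.8650/2⌋ = 1; lat ⌊8.9436/1⌋ = 8.
Subsquare (5′×2.5′, letters a–x): lon ⌊1.8650/0.0833333⌋ = 22 → w; lat ⌊0.9436/0.0416667⌋ = 22 → w.

GQ18ww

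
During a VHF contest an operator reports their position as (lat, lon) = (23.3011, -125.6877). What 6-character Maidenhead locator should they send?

CL73dh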